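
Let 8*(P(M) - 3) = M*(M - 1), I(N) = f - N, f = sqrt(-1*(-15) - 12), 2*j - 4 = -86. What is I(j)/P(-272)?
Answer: 41/9285 + sqrt(3)/9285 ≈ 0.0046023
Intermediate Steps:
j = -41 (j = 2 + (1/2)*(-86) = 2 - 43 = -41)
f = sqrt(3) (f = sqrt(15 - 12) = sqrt(3) ≈ 1.7320)
I(N) = sqrt(3) - N
P(M) = 3 + M*(-1 + M)/8 (P(M) = 3 + (M*(M - 1))/8 = 3 + (M*(-1 + M))/8 = 3 + M*(-1 + M)/8)
I(j)/P(-272) = (sqrt(3) - 1*(-41))/(3 - 1/8*(-272) + (1/8)*(-272)**2) = (sqrt(3) + 41)/(3 + 34 + (1/8)*73984) = (41 + sqrt(3))/(3 + 34 + 9248) = (41 + sqrt(3))/9285 = (41 + sqrt(3))*(1/9285) = 41/9285 + sqrt(3)/9285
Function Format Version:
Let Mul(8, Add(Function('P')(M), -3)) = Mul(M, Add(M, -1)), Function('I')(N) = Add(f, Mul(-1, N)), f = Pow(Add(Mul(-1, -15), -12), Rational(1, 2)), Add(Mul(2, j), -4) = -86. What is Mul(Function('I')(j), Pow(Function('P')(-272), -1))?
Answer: Add(Rational(41, 9285), Mul(Rational(1, 9285), Pow(3, Rational(1, 2)))) ≈ 0.0046023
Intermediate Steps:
j = -41 (j = Add(2, Mul(Rational(1, 2), -86)) = Add(2, -43) = -41)
f = Pow(3, Rational(1, 2)) (f = Pow(Add(15, -12), Rational(1, 2)) = Pow(3, Rational(1, 2)) ≈ 1.7320)
Function('I')(N) = Add(Pow(3, Rational(1, 2)), Mul(-1, N))
Function('P')(M) = Add(3, Mul(Rational(1, 8), M, Add(-1, M))) (Function('P')(M) = Add(3, Mul(Rational(1, 8), Mul(M, Add(M, -1)))) = Add(3, Mul(Rational(1, 8), Mul(M, Add(-1, M)))) = Add(3, Mul(Rational(1, 8), M, Add(-1, M))))
Mul(Function('I')(j), Pow(Function('P')(-272), -1)) = Mul(Add(Pow(3, Rational(1, 2)), Mul(-1, -41)), Pow(Add(3, Mul(Rational(-1, 8), -272), Mul(Rational(1, 8), Pow(-272, 2))), -1)) = Mul(Add(Pow(3, Rational(1, 2)), 41), Pow(Add(3, 34, Mul(Rational(1, 8), 73984)), -1)) = Mul(Add(41, Pow(3, Rational(1, 2))), Pow(Add(3, 34, 9248), -1)) = Mul(Add(41, Pow(3, Rational(1, 2))), Pow(9285, -1)) = Mul(Add(41, Pow(3, Rational(1, 2))), Rational(1, 9285)) = Add(Rational(41, 9285), Mul(Rational(1, 9285), Pow(3, Rational(1, 2))))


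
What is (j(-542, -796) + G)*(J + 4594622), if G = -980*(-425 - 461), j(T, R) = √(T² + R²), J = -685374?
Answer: 3394321853440 + 7818496*√231845 ≈ 3.3981e+12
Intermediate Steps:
j(T, R) = √(R² + T²)
G = 868280 (G = -980*(-886) = 868280)
(j(-542, -796) + G)*(J + 4594622) = (√((-796)² + (-542)²) + 868280)*(-685374 + 4594622) = (√(633616 + 293764) + 868280)*3909248 = (√927380 + 868280)*3909248 = (2*√231845 + 868280)*3909248 = (868280 + 2*√231845)*3909248 = 3394321853440 + 7818496*√231845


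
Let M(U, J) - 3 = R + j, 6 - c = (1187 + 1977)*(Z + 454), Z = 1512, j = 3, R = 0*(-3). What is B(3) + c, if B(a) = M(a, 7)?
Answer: -6220412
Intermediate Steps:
R = 0
c = -6220418 (c = 6 - (1187 + 1977)*(1512 + 454) = 6 - 3164*1966 = 6 - 1*6220424 = 6 - 6220424 = -6220418)
M(U, J) = 6 (M(U, J) = 3 + (0 + 3) = 3 + 3 = 6)
B(a) = 6
B(3) + c = 6 - 6220418 = -6220412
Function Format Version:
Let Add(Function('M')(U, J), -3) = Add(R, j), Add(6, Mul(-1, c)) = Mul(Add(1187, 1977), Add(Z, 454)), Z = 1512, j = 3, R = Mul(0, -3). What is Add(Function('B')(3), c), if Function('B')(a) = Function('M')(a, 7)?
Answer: -6220412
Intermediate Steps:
R = 0
c = -6220418 (c = Add(6, Mul(-1, Mul(Add(1187, 1977), Add(1512, 454)))) = Add(6, Mul(-1, Mul(3164, 1966))) = Add(6, Mul(-1, 6220424)) = Add(6, -6220424) = -6220418)
Function('M')(U, J) = 6 (Function('M')(U, J) = Add(3, Add(0, 3)) = Add(3, 3) = 6)
Function('B')(a) = 6
Add(Function('B')(3), c) = Add(6, -6220418) = -6220412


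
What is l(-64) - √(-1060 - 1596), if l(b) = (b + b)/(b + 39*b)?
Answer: 1/20 - 4*I*√166 ≈ 0.05 - 51.536*I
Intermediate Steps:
l(b) = 1/20 (l(b) = (2*b)/((40*b)) = (2*b)*(1/(40*b)) = 1/20)
l(-64) - √(-1060 - 1596) = 1/20 - √(-1060 - 1596) = 1/20 - √(-2656) = 1/20 - 4*I*√166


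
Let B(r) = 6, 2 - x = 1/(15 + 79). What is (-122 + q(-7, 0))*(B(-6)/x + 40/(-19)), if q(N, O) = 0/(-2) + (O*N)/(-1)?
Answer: -394792/3553 ≈ -111.12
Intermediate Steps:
x = 187/94 (x = 2 - 1/(15 + 79) = 2 - 1/94 = 187/94 ≈ 1.9894)
q(N, O) = -N*O (q(N, O) = 0*(-½) + (N*O)*(-1) = 0 - N*O = -N*O)
(-122 + q(-7, 0))*(B(-6)/x + 40/(-19)) = (-122 - 1*(-7)*0)*(6/(187/94) + 40/(-19)) = (-122 + 0)*(6*(94/187) + 40*(-1/19)) = -122*(564/187 - 40/19) = -122*3236/3553 = -394792/3553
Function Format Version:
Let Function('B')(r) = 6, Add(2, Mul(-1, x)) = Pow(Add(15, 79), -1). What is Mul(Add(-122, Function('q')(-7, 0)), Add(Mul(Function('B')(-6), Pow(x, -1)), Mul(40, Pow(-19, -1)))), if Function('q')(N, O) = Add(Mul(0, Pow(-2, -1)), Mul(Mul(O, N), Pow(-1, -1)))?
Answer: Rational(-394792, 3553) ≈ -111.12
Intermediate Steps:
x = Rational(187, 94) (x = Add(2, Mul(-1, Pow(Add(15, 79), -1))) = Add(2, Mul(-1, Pow(94, -1))) = Add(2, Mul(-1, Rational(1, 94))) = Add(2, Rational(-1, 94)) = Rational(187, 94) ≈ 1.9894)
Function('q')(N, O) = Mul(-1, N, O) (Function('q')(N, O) = Add(Mul(0, Rational(-1, 2)), Mul(Mul(N, O), -1)) = Add(0, Mul(-1, N, O)) = Mul(-1, N, O))
Mul(Add(-122, Function('q')(-7, 0)), Add(Mul(Function('B')(-6), Pow(x, -1)), Mul(40, Pow(-19, -1)))) = Mul(Add(-122, Mul(-1, -7, 0)), Add(Mul(6, Pow(Rational(187, 94), -1)), Mul(40, Pow(-19, -1)))) = Mul(Add(-122, 0), Add(Mul(6, Rational(94, 187)), Mul(40, Rational(-1, 19)))) = Mul(-122, Add(Rational(564, 187), Rational(-40, 19))) = Mul(-122, Rational(3236, 3553)) = Rational(-394792, 3553)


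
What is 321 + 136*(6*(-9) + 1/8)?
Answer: -7006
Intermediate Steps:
321 + 136*(6*(-9) + 1/8) = 321 + 136*(-54 + ⅛) = 321 + 136*(-431/8) = 321 - 7327 = -7006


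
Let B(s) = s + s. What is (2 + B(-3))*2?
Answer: -8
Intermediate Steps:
B(s) = 2*s
(2 + B(-3))*2 = (2 + 2*(-3))*2 = (2 - 6)*2 = -4*2 = -8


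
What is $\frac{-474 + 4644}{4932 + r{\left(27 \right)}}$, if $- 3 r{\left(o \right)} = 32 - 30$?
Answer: $\frac{6255}{7397} \approx 0.84561$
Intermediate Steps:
$r{\left(o \right)} = - \frac{2}{3}$ ($r{\left(o \right)} = - \frac{32 - 30}{3} = \left(- \frac{1}{3}\right) 2 = - \frac{2}{3}$)
$\frac{-474 + 4644}{4932 + r{\left(27 \right)}} = \frac{-474 + 4644}{4932 - \frac{2}{3}} = \frac{4170}{\frac{14794}{3}} = 4170 \cdot \frac{3}{14794} = \frac{6255}{7397}$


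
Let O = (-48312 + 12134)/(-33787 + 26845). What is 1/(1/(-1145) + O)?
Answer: 3974295/20708434 ≈ 0.19192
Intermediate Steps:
O = 18089/3471 (O = -36178/(-6942) = -36178*(-1/6942) = 18089/3471 ≈ 5.2115)
1/(1/(-1145) + O) = 1/(1/(-1145) + 18089/3471) = 1/(-1/1145 + 18089/3471) = 1/(20708434/3974295) = 3974295/20708434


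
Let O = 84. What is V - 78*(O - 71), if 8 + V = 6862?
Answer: 5840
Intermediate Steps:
V = 6854 (V = -8 + 6862 = 6854)
V - 78*(O - 71) = 6854 - 78*(84 - 71) = 6854 - 78*13 = 6854 - 1*1014 = 6854 - 1014 = 5840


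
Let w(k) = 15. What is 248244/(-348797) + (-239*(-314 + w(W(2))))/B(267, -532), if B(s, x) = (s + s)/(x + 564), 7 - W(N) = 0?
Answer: 398739837524/93128799 ≈ 4281.6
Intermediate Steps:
W(N) = 7 (W(N) = 7 - 1*0 = 7 + 0 = 7)
B(s, x) = 2*s/(564 + x) (B(s, x) = (2*s)/(564 + x) = 2*s/(564 + x))
248244/(-348797) + (-239*(-314 + w(W(2))))/B(267, -532) = 248244/(-348797) + (-239*(-314 + 15))/((2*267/(564 - 532))) = 248244*(-1/348797) + (-239*(-299))/((2*267/32)) = -248244/348797 + 71461/((2*267*(1/32))) = -248244/348797 + 71461/(267/16) = -248244/348797 + 71461*(16/267) = -248244/348797 + 1143376/267 = 398739837524/93128799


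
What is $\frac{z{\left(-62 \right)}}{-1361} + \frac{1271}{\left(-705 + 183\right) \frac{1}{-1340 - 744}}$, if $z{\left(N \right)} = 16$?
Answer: $\frac{1802479726}{355221} \approx 5074.3$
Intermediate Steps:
$\frac{z{\left(-62 \right)}}{-1361} + \frac{1271}{\left(-705 + 183\right) \frac{1}{-1340 - 744}} = \frac{16}{-1361} + \frac{1271}{\left(-705 + 183\right) \frac{1}{-1340 - 744}} = 16 \left(- \frac{1}{1361}\right) + \frac{1271}{\left(-522\right) \frac{1}{-2084}} = - \frac{16}{1361} + \frac{1271}{\left(-522\right) \left(- \frac{1}{2084}\right)} = - \frac{16}{1361} + \frac{1271}{\frac{261}{1042}} = - \frac{16}{1361} + 1271 \cdot \frac{1042}{261} = - \frac{16}{1361} + \frac{1324382}{261} = \frac{1802479726}{355221}$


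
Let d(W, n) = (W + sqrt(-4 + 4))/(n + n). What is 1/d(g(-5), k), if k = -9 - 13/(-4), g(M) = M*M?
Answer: -23/50 ≈ -0.46000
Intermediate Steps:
g(M) = M**2
k = -23/4 (k = -9 - 13*(-1)/4 = -9 - 1*(-13/4) = -9 + 13/4 = -23/4 ≈ -5.7500)
d(W, n) = W/(2*n) (d(W, n) = (W + sqrt(0))/((2*n)) = (W + 0)*(1/(2*n)) = W*(1/(2*n)) = W/(2*n))
1/d(g(-5), k) = 1/((1/2)*(-5)**2/(-23/4)) = 1/((1/2)*25*(-4/23)) = 1/(-50/23) = -23/50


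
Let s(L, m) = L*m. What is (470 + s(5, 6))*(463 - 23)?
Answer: 220000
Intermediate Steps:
(470 + s(5, 6))*(463 - 23) = (470 + 5*6)*(463 - 23) = (470 + 30)*440 = 500*440 = 220000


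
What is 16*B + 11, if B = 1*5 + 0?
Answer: 91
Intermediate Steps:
B = 5 (B = 5 + 0 = 5)
16*B + 11 = 16*5 + 11 = 80 + 11 = 91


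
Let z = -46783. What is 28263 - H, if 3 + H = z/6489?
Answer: 183464857/6489 ≈ 28273.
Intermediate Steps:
H = -66250/6489 (H = -3 - 46783/6489 = -66250/6489 ≈ -10.210)
28263 - H = 28263 - 1*(-66250/6489) = 28263 + 66250/6489 = 183464857/6489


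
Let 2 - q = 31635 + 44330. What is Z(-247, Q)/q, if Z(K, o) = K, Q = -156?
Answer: 247/75963 ≈ 0.0032516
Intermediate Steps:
q = -75963 (q = 2 - (31635 + 44330) = 2 - 1*75965 = 2 - 75965 = -75963)
Z(-247, Q)/q = -247/(-75963) = -247*(-1/75963) = 247/75963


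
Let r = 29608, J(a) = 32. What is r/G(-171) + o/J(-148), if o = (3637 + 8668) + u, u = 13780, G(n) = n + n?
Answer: 3986807/5472 ≈ 728.58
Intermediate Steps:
G(n) = 2*n
o = 26085 (o = (3637 + 8668) + 13780 = 12305 + 13780 = 26085)
r/G(-171) + o/J(-148) = 29608/((2*(-171))) + 26085/32 = 29608/(-342) + 26085*(1/32) = 29608*(-1/342) + 26085/32 = -14804/171 + 26085/32 = 3986807/5472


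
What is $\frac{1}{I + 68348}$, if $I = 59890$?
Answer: $\frac{1}{128238} \approx 7.798 \cdot 10^{-6}$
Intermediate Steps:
$\frac{1}{I + 68348} = \frac{1}{59890 + 68348} = \frac{1}{128238}$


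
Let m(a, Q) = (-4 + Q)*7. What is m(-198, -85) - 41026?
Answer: -41649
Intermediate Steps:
m(a, Q) = -28 + 7*Q
m(-198, -85) - 41026 = (-28 + 7*(-85)) - 41026 = (-28 - 595) - 41026 = -623 - 41026 = -41649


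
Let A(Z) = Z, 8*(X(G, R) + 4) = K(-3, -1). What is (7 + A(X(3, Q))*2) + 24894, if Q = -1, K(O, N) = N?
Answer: 99571/4 ≈ 24893.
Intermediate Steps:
X(G, R) = -33/8 (X(G, R) = -4 + (⅛)*(-1) = -4 - ⅛ = -33/8)
(7 + A(X(3, Q))*2) + 24894 = (7 - 33/8*2) + 24894 = (7 - 33/4) + 24894 = -5/4 + 24894 = 99571/4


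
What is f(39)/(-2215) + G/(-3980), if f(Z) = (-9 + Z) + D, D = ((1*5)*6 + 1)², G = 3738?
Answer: -244477/176314 ≈ -1.3866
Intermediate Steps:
D = 961 (D = (5*6 + 1)² = (30 + 1)² = 31² = 961)
f(Z) = 952 + Z (f(Z) = (-9 + Z) + 961 = 952 + Z)
f(39)/(-2215) + G/(-3980) = (952 + 39)/(-2215) + 3738/(-3980) = 991*(-1/2215) + 3738*(-1/3980) = -991/2215 - 1869/1990 = -244477/176314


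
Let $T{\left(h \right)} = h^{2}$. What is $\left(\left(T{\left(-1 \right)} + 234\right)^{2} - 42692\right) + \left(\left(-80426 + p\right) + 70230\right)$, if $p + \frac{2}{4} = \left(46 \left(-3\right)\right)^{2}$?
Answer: $\frac{42761}{2} \approx 21381.0$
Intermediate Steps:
$p = \frac{38087}{2}$ ($p = - \frac{1}{2} + \left(46 \left(-3\right)\right)^{2} = - \frac{1}{2} + \left(-138\right)^{2} = - \frac{1}{2} + 19044 = \frac{38087}{2} \approx 19044.0$)
$\left(\left(T{\left(-1 \right)} + 234\right)^{2} - 42692\right) + \left(\left(-80426 + p\right) + 70230\right) = \left(\left(\left(-1\right)^{2} + 234\right)^{2} - 42692\right) + \left(\left(-80426 + \frac{38087}{2}\right) + 70230\right) = \left(\left(1 + 234\right)^{2} - 42692\right) + \left(- \frac{122765}{2} + 70230\right) = \left(235^{2} - 42692\right) + \frac{17695}{2} = \left(55225 - 42692\right) + \frac{17695}{2} = 12533 + \frac{17695}{2} = \frac{42761}{2}$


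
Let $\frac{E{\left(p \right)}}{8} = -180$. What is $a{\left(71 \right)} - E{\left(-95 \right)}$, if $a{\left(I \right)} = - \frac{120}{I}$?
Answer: $\frac{102120}{71} \approx 1438.3$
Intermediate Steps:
$E{\left(p \right)} = -1440$ ($E{\left(p \right)} = 8 \left(-180\right) = -1440$)
$a{\left(71 \right)} - E{\left(-95 \right)} = - \frac{120}{71} - -1440 = \left(-120\right) \frac{1}{71} + 1440 = - \frac{120}{71} + 1440 = \frac{102120}{71}$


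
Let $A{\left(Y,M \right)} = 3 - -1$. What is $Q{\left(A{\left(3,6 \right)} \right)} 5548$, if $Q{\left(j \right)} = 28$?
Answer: $155344$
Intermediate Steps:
$A{\left(Y,M \right)} = 4$ ($A{\left(Y,M \right)} = 3 + 1 = 4$)
$Q{\left(A{\left(3,6 \right)} \right)} 5548 = 28 \cdot 5548 = 155344$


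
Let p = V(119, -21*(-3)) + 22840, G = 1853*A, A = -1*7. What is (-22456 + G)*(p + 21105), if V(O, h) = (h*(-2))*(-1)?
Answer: -1561303317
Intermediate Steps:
A = -7
V(O, h) = 2*h (V(O, h) = -2*h*(-1) = 2*h)
G = -12971 (G = 1853*(-7) = -12971)
p = 22966 (p = 2*(-21*(-3)) + 22840 = 2*63 + 22840 = 126 + 22840 = 22966)
(-22456 + G)*(p + 21105) = (-22456 - 12971)*(22966 + 21105) = -35427*44071 = -1561303317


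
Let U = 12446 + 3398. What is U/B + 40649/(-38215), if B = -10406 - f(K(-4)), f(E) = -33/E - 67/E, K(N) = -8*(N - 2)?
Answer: -12340647223/4771028105 ≈ -2.5866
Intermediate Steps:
U = 15844
K(N) = 16 - 8*N (K(N) = -8*(-2 + N) = 16 - 8*N)
f(E) = -100/E
B = -124847/12 (B = -10406 - (-100)/(16 - 8*(-4)) = -10406 - (-100)/(16 + 32) = -10406 - (-100)/48 = -10406 - 1*(-25/12) = -10406 + 25/12 = -124847/12 ≈ -10404.)
U/B + 40649/(-38215) = 15844/(-124847/12) + 40649/(-38215) = 15844*(-12/124847) + 40649*(-1/38215) = -190128/124847 - 40649/38215 = -12340647223/4771028105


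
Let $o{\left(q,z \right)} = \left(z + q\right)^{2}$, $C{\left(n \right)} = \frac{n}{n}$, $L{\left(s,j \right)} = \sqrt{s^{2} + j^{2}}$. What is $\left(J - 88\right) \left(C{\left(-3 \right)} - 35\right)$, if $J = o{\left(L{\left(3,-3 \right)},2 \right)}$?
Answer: $2244 - 408 \sqrt{2} \approx 1667.0$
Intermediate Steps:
$L{\left(s,j \right)} = \sqrt{j^{2} + s^{2}}$
$C{\left(n \right)} = 1$
$o{\left(q,z \right)} = \left(q + z\right)^{2}$
$J = \left(2 + 3 \sqrt{2}\right)^{2}$ ($J = \left(\sqrt{\left(-3\right)^{2} + 3^{2}} + 2\right)^{2} = \left(\sqrt{9 + 9} + 2\right)^{2} = \left(\sqrt{18} + 2\right)^{2} = \left(3 \sqrt{2} + 2\right)^{2} = \left(2 + 3 \sqrt{2}\right)^{2} \approx 38.971$)
$\left(J - 88\right) \left(C{\left(-3 \right)} - 35\right) = \left(\left(22 + 12 \sqrt{2}\right) - 88\right) \left(1 - 35\right) = \left(-66 + 12 \sqrt{2}\right) \left(1 - 35\right) = \left(-66 + 12 \sqrt{2}\right) \left(-34\right) = 2244 - 408 \sqrt{2}$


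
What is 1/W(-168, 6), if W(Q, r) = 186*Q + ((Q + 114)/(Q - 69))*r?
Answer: -79/2468484 ≈ -3.2003e-5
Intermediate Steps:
W(Q, r) = 186*Q + r*(114 + Q)/(-69 + Q) (W(Q, r) = 186*Q + ((114 + Q)/(-69 + Q))*r = 186*Q + r*(114 + Q)/(-69 + Q))
1/W(-168, 6) = 1/((-12834*(-168) + 114*6 + 186*(-168)**2 - 168*6)/(-69 - 168)) = 1/((2156112 + 684 + 186*28224 - 1008)/(-237)) = 1/(-(2156112 + 684 + 5249664 - 1008)/237) = 1/(-1/237*7405452) = 1/(-2468484/79) = -79/2468484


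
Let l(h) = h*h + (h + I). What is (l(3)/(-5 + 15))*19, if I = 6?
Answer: 171/5 ≈ 34.200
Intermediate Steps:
l(h) = 6 + h + h² (l(h) = h*h + (h + 6) = h² + (6 + h) = 6 + h + h²)
(l(3)/(-5 + 15))*19 = ((6 + 3 + 3²)/(-5 + 15))*19 = ((6 + 3 + 9)/10)*19 = ((⅒)*18)*19 = (9/5)*19 = 171/5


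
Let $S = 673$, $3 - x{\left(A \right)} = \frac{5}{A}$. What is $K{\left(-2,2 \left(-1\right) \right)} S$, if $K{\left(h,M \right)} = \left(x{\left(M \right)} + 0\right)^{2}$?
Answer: $\frac{81433}{4} \approx 20358.0$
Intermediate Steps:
$x{\left(A \right)} = 3 - \frac{5}{A}$
$K{\left(h,M \right)} = \left(3 - \frac{5}{M}\right)^{2}$ ($K{\left(h,M \right)} = \left(\left(3 - \frac{5}{M}\right) + 0\right)^{2} = \left(3 - \frac{5}{M}\right)^{2}$)
$K{\left(-2,2 \left(-1\right) \right)} S = \frac{\left(-5 + 3 \cdot 2 \left(-1\right)\right)^{2}}{4} \cdot 673 = \frac{\left(-5 + 3 \left(-2\right)\right)^{2}}{4} \cdot 673 = \frac{\left(-5 - 6\right)^{2}}{4} \cdot 673 = \frac{\left(-11\right)^{2}}{4} \cdot 673 = \frac{1}{4} \cdot 121 \cdot 673 = \frac{121}{4} \cdot 673 = \frac{81433}{4}$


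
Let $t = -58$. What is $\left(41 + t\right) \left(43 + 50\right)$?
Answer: $-1581$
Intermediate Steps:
$\left(41 + t\right) \left(43 + 50\right) = \left(41 - 58\right) \left(43 + 50\right) = \left(-17\right) 93 = -1581$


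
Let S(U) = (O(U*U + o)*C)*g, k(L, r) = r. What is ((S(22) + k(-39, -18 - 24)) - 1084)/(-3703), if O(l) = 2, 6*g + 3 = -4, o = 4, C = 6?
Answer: 1140/3703 ≈ 0.30786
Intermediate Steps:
g = -7/6 (g = -½ + (⅙)*(-4) = -½ - ⅔ = -7/6 ≈ -1.1667)
S(U) = -14 (S(U) = (2*6)*(-7/6) = 12*(-7/6) = -14)
((S(22) + k(-39, -18 - 24)) - 1084)/(-3703) = ((-14 + (-18 - 24)) - 1084)/(-3703) = ((-14 - 42) - 1084)*(-1/3703) = (-56 - 1084)*(-1/3703) = -1140*(-1/3703) = 1140/3703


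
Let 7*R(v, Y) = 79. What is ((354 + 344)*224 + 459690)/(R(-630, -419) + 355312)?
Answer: 4312294/2487263 ≈ 1.7338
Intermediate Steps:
R(v, Y) = 79/7 (R(v, Y) = (⅐)*79 = 79/7)
((354 + 344)*224 + 459690)/(R(-630, -419) + 355312) = ((354 + 344)*224 + 459690)/(79/7 + 355312) = (698*224 + 459690)/(2487263/7) = (156352 + 459690)*(7/2487263) = 616042*(7/2487263) = 4312294/2487263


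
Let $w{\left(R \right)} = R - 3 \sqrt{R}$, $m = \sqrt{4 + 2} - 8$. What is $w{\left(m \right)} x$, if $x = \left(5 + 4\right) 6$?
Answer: $-432 + 54 \sqrt{6} - 162 i \sqrt{8 - \sqrt{6}} \approx -299.73 - 381.66 i$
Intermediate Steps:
$m = -8 + \sqrt{6}$ ($m = \sqrt{6} - 8 = -8 + \sqrt{6} \approx -5.5505$)
$x = 54$ ($x = 9 \cdot 6 = 54$)
$w{\left(m \right)} x = \left(\left(-8 + \sqrt{6}\right) - 3 \sqrt{-8 + \sqrt{6}}\right) 54 = \left(-8 + \sqrt{6} - 3 \sqrt{-8 + \sqrt{6}}\right) 54 = -432 - 162 \sqrt{-8 + \sqrt{6}} + 54 \sqrt{6}$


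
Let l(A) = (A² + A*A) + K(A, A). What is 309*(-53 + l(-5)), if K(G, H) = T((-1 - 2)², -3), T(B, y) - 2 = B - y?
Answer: 3399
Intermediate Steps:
T(B, y) = 2 + B - y (T(B, y) = 2 + (B - y) = 2 + B - y)
K(G, H) = 14 (K(G, H) = 2 + (-1 - 2)² - 1*(-3) = 2 + (-3)² + 3 = 2 + 9 + 3 = 14)
l(A) = 14 + 2*A² (l(A) = (A² + A*A) + 14 = (A² + A²) + 14 = 2*A² + 14 = 14 + 2*A²)
309*(-53 + l(-5)) = 309*(-53 + (14 + 2*(-5)²)) = 309*(-53 + (14 + 2*25)) = 309*(-53 + (14 + 50)) = 309*(-53 + 64) = 309*11 = 3399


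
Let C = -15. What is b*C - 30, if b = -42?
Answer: 600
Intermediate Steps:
b*C - 30 = -42*(-15) - 30 = 630 - 30 = 600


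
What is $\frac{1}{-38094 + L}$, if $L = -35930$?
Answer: $- \frac{1}{74024} \approx -1.3509 \cdot 10^{-5}$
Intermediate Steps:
$\frac{1}{-38094 + L} = \frac{1}{-38094 - 35930} = \frac{1}{-74024} = - \frac{1}{74024}$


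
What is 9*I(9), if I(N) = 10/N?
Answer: 10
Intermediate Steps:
9*I(9) = 9*(10/9) = 10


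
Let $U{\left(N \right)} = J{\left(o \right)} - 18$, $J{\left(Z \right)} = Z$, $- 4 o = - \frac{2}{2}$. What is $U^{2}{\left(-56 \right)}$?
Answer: $\frac{5041}{16} \approx 315.06$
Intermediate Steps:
$o = \frac{1}{4}$ ($o = - \frac{\left(-2\right) \frac{1}{2}}{4} = \left(- \frac{1}{4}\right) \left(-1\right) = \frac{1}{4} \approx 0.25$)
$U{\left(N \right)} = - \frac{71}{4}$ ($U{\left(N \right)} = \frac{1}{4} - 18 = - \frac{71}{4}$)
$U^{2}{\left(-56 \right)} = \left(- \frac{71}{4}\right)^{2} = \frac{5041}{16}$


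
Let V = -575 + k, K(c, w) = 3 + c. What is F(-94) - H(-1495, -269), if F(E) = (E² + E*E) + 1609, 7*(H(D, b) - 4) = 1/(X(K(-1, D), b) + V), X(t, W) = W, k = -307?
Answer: 155314790/8057 ≈ 19277.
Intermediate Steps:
V = -882 (V = -575 - 307 = -882)
H(D, b) = 4 + 1/(7*(-882 + b)) (H(D, b) = 4 + 1/(7*(b - 882)) = 4 + 1/(7*(-882 + b)))
F(E) = 1609 + 2*E² (F(E) = (E² + E²) + 1609 = 2*E² + 1609 = 1609 + 2*E²)
F(-94) - H(-1495, -269) = (1609 + 2*(-94)²) - (-24695 + 28*(-269))/(7*(-882 - 269)) = (1609 + 2*8836) - (-24695 - 7532)/(7*(-1151)) = (1609 + 17672) - (-1)*(-32227)/(7*1151) = 19281 - 1*32227/8057 = 19281 - 32227/8057 = 155314790/8057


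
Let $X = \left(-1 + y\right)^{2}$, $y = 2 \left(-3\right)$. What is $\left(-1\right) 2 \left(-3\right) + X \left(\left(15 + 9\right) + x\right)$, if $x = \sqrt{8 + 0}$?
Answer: $1182 + 98 \sqrt{2} \approx 1320.6$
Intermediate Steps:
$x = 2 \sqrt{2}$ ($x = \sqrt{8} = 2 \sqrt{2} \approx 2.8284$)
$y = -6$
$X = 49$ ($X = \left(-1 - 6\right)^{2} = \left(-7\right)^{2} = 49$)
$\left(-1\right) 2 \left(-3\right) + X \left(\left(15 + 9\right) + x\right) = \left(-1\right) 2 \left(-3\right) + 49 \left(\left(15 + 9\right) + 2 \sqrt{2}\right) = \left(-2\right) \left(-3\right) + 49 \left(24 + 2 \sqrt{2}\right) = 6 + \left(1176 + 98 \sqrt{2}\right) = 1182 + 98 \sqrt{2}$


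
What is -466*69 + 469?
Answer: -31685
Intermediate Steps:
-466*69 + 469 = -32154 + 469 = -31685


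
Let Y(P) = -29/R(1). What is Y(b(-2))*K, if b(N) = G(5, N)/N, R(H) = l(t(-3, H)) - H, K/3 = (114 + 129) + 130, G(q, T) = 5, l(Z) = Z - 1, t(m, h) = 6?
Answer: -32451/4 ≈ -8112.8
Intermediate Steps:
l(Z) = -1 + Z
K = 1119 (K = 3*((114 + 129) + 130) = 3*(243 + 130) = 3*373 = 1119)
R(H) = 5 - H (R(H) = (-1 + 6) - H = 5 - H)
b(N) = 5/N
Y(P) = -29/4 (Y(P) = -29/(5 - 1*1) = -29/(5 - 1) = -29/4)
Y(b(-2))*K = -29/4*1119 = -32451/4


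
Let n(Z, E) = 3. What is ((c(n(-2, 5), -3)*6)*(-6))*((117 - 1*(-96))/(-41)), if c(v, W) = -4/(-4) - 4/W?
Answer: 17892/41 ≈ 436.39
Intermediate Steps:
c(v, W) = 1 - 4/W (c(v, W) = -4*(-¼) - 4/W = 1 - 4/W)
((c(n(-2, 5), -3)*6)*(-6))*((117 - 1*(-96))/(-41)) = ((((-4 - 3)/(-3))*6)*(-6))*((117 - 1*(-96))/(-41)) = ((-⅓*(-7)*6)*(-6))*((117 + 96)*(-1/41)) = (((7/3)*6)*(-6))*(213*(-1/41)) = (14*(-6))*(-213/41) = -84*(-213/41) = 17892/41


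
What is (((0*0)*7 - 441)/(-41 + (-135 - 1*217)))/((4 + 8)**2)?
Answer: 49/6288 ≈ 0.0077926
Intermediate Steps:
(((0*0)*7 - 441)/(-41 + (-135 - 1*217)))/((4 + 8)**2) = ((0*7 - 441)/(-41 + (-135 - 217)))/(12**2) = ((0 - 441)/(-41 - 352))/144 = -441/(-393)*(1/144) = -441*(-1/393)*(1/144) = (147/131)*(1/144) = 49/6288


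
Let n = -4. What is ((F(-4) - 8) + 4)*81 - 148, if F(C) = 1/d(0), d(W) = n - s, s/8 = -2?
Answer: -1861/4 ≈ -465.25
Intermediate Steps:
s = -16 (s = 8*(-2) = -16)
d(W) = 12 (d(W) = -4 - 1*(-16) = -4 + 16 = 12)
F(C) = 1/12
((F(-4) - 8) + 4)*81 - 148 = ((1/12 - 8) + 4)*81 - 148 = (-95/12 + 4)*81 - 148 = -47/12*81 - 148 = -1269/4 - 148 = -1861/4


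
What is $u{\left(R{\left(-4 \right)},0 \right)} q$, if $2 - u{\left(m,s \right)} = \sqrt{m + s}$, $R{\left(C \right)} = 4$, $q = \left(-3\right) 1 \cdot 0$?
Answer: $0$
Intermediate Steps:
$q = 0$ ($q = \left(-3\right) 0 = 0$)
$u{\left(m,s \right)} = 2 - \sqrt{m + s}$
$u{\left(R{\left(-4 \right)},0 \right)} q = \left(2 - \sqrt{4 + 0}\right) 0 = \left(2 - \sqrt{4}\right) 0 = \left(2 - 2\right) 0 = 0 \cdot 0 = 0$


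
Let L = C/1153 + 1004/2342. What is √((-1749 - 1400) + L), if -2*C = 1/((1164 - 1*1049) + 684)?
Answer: I*√14656811015375468897466/2157560474 ≈ 56.112*I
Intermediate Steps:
C = -1/1598 (C = -1/(2*((1164 - 1*1049) + 684)) = -1/(2*((1164 - 1049) + 684)) = -1/(2*(115 + 684)) = -½/799 = -½*1/799 = -1/1598 ≈ -0.00062578)
L = 924930817/2157560474 (L = -1/1598/1153 + 1004/2342 = -1/1598*1/1153 + 1004*(1/2342) = -1/1842494 + 502/1171 = 924930817/2157560474 ≈ 0.42869)
√((-1749 - 1400) + L) = √((-1749 - 1400) + 924930817/2157560474) = √(-3149 + 924930817/2157560474) = √(-6793233001809/2157560474) = I*√14656811015375468897466/2157560474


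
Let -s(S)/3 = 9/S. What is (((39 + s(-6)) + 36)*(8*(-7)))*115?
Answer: -511980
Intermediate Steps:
s(S) = -27/S
(((39 + s(-6)) + 36)*(8*(-7)))*115 = (((39 - 27/(-6)) + 36)*(8*(-7)))*115 = (((39 - 27*(-⅙)) + 36)*(-56))*115 = (((39 + 9/2) + 36)*(-56))*115 = ((87/2 + 36)*(-56))*115 = ((159/2)*(-56))*115 = -4452*115 = -511980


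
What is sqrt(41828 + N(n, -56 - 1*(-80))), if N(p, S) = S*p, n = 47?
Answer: 2*sqrt(10739) ≈ 207.26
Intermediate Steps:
sqrt(41828 + N(n, -56 - 1*(-80))) = sqrt(41828 + (-56 - 1*(-80))*47) = sqrt(41828 + (-56 + 80)*47) = sqrt(41828 + 24*47) = sqrt(41828 + 1128) = sqrt(42956) = 2*sqrt(10739)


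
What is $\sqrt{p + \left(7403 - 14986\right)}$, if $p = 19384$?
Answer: $\sqrt{11801} \approx 108.63$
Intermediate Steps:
$\sqrt{p + \left(7403 - 14986\right)} = \sqrt{19384 + \left(7403 - 14986\right)} = \sqrt{19384 - 7583} = \sqrt{11801}$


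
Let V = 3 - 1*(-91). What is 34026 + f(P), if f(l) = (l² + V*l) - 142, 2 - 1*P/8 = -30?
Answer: 123484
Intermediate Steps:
V = 94 (V = 3 + 91 = 94)
P = 256 (P = 16 - 8*(-30) = 16 + 240 = 256)
f(l) = -142 + l² + 94*l (f(l) = (l² + 94*l) - 142 = -142 + l² + 94*l)
34026 + f(P) = 34026 + (-142 + 256² + 94*256) = 34026 + (-142 + 65536 + 24064) = 34026 + 89458 = 123484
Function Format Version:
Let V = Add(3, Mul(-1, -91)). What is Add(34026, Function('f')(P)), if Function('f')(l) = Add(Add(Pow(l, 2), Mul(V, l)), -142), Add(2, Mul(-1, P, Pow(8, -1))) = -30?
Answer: 123484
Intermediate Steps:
V = 94 (V = Add(3, 91) = 94)
P = 256 (P = Add(16, Mul(-8, -30)) = Add(16, 240) = 256)
Function('f')(l) = Add(-142, Pow(l, 2), Mul(94, l)) (Function('f')(l) = Add(Add(Pow(l, 2), Mul(94, l)), -142) = Add(-142, Pow(l, 2), Mul(94, l)))
Add(34026, Function('f')(P)) = Add(34026, Add(-142, Pow(256, 2), Mul(94, 256))) = Add(34026, Add(-142, 65536, 24064)) = Add(34026, 89458) = 123484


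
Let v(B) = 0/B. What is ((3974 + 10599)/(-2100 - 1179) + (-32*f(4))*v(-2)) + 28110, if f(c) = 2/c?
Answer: 92158117/3279 ≈ 28106.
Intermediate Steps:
v(B) = 0
((3974 + 10599)/(-2100 - 1179) + (-32*f(4))*v(-2)) + 28110 = ((3974 + 10599)/(-2100 - 1179) - 64/4*0) + 28110 = (14573/(-3279) - 64/4*0) + 28110 = (14573*(-1/3279) - 32*1/2*0) + 28110 = (-14573/3279 - 16*0) + 28110 = (-14573/3279 + 0) + 28110 = -14573/3279 + 28110 = 92158117/3279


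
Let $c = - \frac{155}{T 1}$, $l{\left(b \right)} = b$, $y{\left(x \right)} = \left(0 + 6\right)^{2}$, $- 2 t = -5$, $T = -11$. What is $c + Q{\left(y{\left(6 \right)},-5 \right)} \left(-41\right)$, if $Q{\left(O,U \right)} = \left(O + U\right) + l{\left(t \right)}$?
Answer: $- \frac{29907}{22} \approx -1359.4$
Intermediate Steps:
$t = \frac{5}{2}$ ($t = \left(- \frac{1}{2}\right) \left(-5\right) = \frac{5}{2} \approx 2.5$)
$y{\left(x \right)} = 36$ ($y{\left(x \right)} = 6^{2} = 36$)
$Q{\left(O,U \right)} = \frac{5}{2} + O + U$ ($Q{\left(O,U \right)} = \left(O + U\right) + \frac{5}{2} = \frac{5}{2} + O + U$)
$c = \frac{155}{11}$ ($c = - \frac{155}{\left(-11\right) 1} = - \frac{155}{-11} = \left(-155\right) \left(- \frac{1}{11}\right) = \frac{155}{11} \approx 14.091$)
$c + Q{\left(y{\left(6 \right)},-5 \right)} \left(-41\right) = \frac{155}{11} + \left(\frac{5}{2} + 36 - 5\right) \left(-41\right) = \frac{155}{11} + \frac{67}{2} \left(-41\right) = \frac{155}{11} - \frac{2747}{2} = - \frac{29907}{22}$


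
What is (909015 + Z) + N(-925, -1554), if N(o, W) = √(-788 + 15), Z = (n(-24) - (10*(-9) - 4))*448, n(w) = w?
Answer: 940375 + I*√773 ≈ 9.4038e+5 + 27.803*I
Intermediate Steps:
Z = 31360 (Z = (-24 - (10*(-9) - 4))*448 = (-24 - (-90 - 4))*448 = (-24 - 1*(-94))*448 = (-24 + 94)*448 = 70*448 = 31360)
N(o, W) = I*√773 (N(o, W) = √(-773) = I*√773)
(909015 + Z) + N(-925, -1554) = (909015 + 31360) + I*√773 = 940375 + I*√773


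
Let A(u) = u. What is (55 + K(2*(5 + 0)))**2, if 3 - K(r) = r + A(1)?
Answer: 2209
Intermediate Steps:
K(r) = 2 - r (K(r) = 3 - (r + 1) = 3 - (1 + r) = 3 + (-1 - r) = 2 - r)
(55 + K(2*(5 + 0)))**2 = (55 + (2 - 2*(5 + 0)))**2 = (55 + (2 - 2*5))**2 = (55 + (2 - 1*10))**2 = (55 + (2 - 10))**2 = (55 - 8)**2 = 47**2 = 2209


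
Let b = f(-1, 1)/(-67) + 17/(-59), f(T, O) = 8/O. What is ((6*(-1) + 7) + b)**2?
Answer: 5484964/15626209 ≈ 0.35101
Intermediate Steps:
b = -1611/3953 (b = (8/1)/(-67) + 17/(-59) = (8*1)*(-1/67) + 17*(-1/59) = 8*(-1/67) - 17/59 = -8/67 - 17/59 = -1611/3953 ≈ -0.40754)
((6*(-1) + 7) + b)**2 = ((6*(-1) + 7) - 1611/3953)**2 = ((-6 + 7) - 1611/3953)**2 = (1 - 1611/3953)**2 = (2342/3953)**2 = 5484964/15626209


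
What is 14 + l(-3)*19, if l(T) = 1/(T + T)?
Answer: 65/6 ≈ 10.833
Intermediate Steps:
l(T) = 1/(2*T)
14 + l(-3)*19 = 14 + ((½)/(-3))*19 = 14 + ((½)*(-⅓))*19 = 14 - ⅙*19 = 14 - 19/6 = 65/6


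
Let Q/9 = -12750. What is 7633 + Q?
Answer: -107117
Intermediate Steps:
Q = -114750 (Q = 9*(-12750) = -114750)
7633 + Q = 7633 - 114750 = -107117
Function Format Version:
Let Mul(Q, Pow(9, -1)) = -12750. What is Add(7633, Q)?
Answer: -107117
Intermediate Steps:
Q = -114750 (Q = Mul(9, -12750) = -114750)
Add(7633, Q) = Add(7633, -114750) = -107117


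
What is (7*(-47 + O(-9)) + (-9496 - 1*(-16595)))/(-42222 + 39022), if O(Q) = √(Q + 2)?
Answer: -677/320 - 7*I*√7/3200 ≈ -2.1156 - 0.0057876*I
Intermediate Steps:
O(Q) = √(2 + Q)
(7*(-47 + O(-9)) + (-9496 - 1*(-16595)))/(-42222 + 39022) = (7*(-47 + √(2 - 9)) + (-9496 - 1*(-16595)))/(-42222 + 39022) = (7*(-47 + √(-7)) + (-9496 + 16595))/(-3200) = (7*(-47 + I*√7) + 7099)*(-1/3200) = ((-329 + 7*I*√7) + 7099)*(-1/3200) = (6770 + 7*I*√7)*(-1/3200) = -677/320 - 7*I*√7/3200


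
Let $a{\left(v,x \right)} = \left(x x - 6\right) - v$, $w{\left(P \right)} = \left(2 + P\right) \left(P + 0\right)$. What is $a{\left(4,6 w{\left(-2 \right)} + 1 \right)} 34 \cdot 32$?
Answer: $-9792$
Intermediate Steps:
$w{\left(P \right)} = P \left(2 + P\right)$ ($w{\left(P \right)} = \left(2 + P\right) P = P \left(2 + P\right)$)
$a{\left(v,x \right)} = -6 + x^{2} - v$ ($a{\left(v,x \right)} = \left(x^{2} - 6\right) - v = \left(-6 + x^{2}\right) - v = -6 + x^{2} - v$)
$a{\left(4,6 w{\left(-2 \right)} + 1 \right)} 34 \cdot 32 = \left(-6 + \left(6 \left(- 2 \left(2 - 2\right)\right) + 1\right)^{2} - 4\right) 34 \cdot 32 = \left(-6 + \left(6 \left(\left(-2\right) 0\right) + 1\right)^{2} - 4\right) 34 \cdot 32 = \left(-6 + \left(6 \cdot 0 + 1\right)^{2} - 4\right) 34 \cdot 32 = \left(-6 + \left(0 + 1\right)^{2} - 4\right) 34 \cdot 32 = \left(-6 + 1^{2} - 4\right) 34 \cdot 32 = \left(-6 + 1 - 4\right) 34 \cdot 32 = \left(-9\right) 34 \cdot 32 = \left(-306\right) 32 = -9792$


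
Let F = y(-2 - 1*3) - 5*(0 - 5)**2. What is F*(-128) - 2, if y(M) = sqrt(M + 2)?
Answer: 15998 - 128*I*sqrt(3) ≈ 15998.0 - 221.7*I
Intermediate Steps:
y(M) = sqrt(2 + M)
F = -125 + I*sqrt(3) (F = sqrt(2 + (-2 - 1*3)) - 5*(0 - 5)**2 = sqrt(2 + (-2 - 3)) - 5*(-5)**2 = sqrt(2 - 5) - 5*25 = sqrt(-3) - 125 = I*sqrt(3) - 125 = -125 + I*sqrt(3) ≈ -125.0 + 1.732*I)
F*(-128) - 2 = (-125 + I*sqrt(3))*(-128) - 2 = (16000 - 128*I*sqrt(3)) - 2 = 15998 - 128*I*sqrt(3)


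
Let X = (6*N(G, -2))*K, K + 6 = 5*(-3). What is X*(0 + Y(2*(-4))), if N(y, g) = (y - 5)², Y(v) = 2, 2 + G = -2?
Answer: -20412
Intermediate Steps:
G = -4 (G = -2 - 2 = -4)
N(y, g) = (-5 + y)²
K = -21 (K = -6 + 5*(-3) = -6 - 15 = -21)
X = -10206 (X = (6*(-5 - 4)²)*(-21) = (6*(-9)²)*(-21) = (6*81)*(-21) = 486*(-21) = -10206)
X*(0 + Y(2*(-4))) = -10206*(0 + 2) = -10206*2 = -20412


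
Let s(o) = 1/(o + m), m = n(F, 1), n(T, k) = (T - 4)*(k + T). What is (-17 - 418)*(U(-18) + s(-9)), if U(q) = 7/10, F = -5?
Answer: -5771/18 ≈ -320.61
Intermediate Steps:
n(T, k) = (-4 + T)*(T + k)
m = 36 (m = (-5)² - 4*(-5) - 4*1 - 5*1 = 25 + 20 - 4 - 5 = 36)
s(o) = 1/(36 + o) (s(o) = 1/(o + 36) = 1/(36 + o))
U(q) = 7/10 (U(q) = 7*(⅒) = 7/10)
(-17 - 418)*(U(-18) + s(-9)) = (-17 - 418)*(7/10 + 1/(36 - 9)) = -435*(7/10 + 1/27) = -435*199/270 = -5771/18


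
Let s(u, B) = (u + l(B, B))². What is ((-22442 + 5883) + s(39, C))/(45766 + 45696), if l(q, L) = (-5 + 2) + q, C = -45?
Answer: -1177/6533 ≈ -0.18016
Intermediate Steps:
l(q, L) = -3 + q
s(u, B) = (-3 + B + u)² (s(u, B) = (u + (-3 + B))² = (-3 + B + u)²)
((-22442 + 5883) + s(39, C))/(45766 + 45696) = ((-22442 + 5883) + (-3 - 45 + 39)²)/(45766 + 45696) = (-16559 + (-9)²)/91462 = (-16559 + 81)*(1/91462) = -16478*1/91462 = -1177/6533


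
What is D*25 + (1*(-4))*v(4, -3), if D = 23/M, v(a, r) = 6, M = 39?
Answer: -361/39 ≈ -9.2564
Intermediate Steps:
D = 23/39 ≈ 0.58974
D*25 + (1*(-4))*v(4, -3) = (23/39)*25 + (1*(-4))*6 = 575/39 - 4*6 = 575/39 - 24 = -361/39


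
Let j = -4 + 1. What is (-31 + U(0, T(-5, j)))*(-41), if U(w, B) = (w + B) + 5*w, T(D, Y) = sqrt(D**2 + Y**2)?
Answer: 1271 - 41*sqrt(34) ≈ 1031.9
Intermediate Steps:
j = -3
U(w, B) = B + 6*w (U(w, B) = (B + w) + 5*w = B + 6*w)
(-31 + U(0, T(-5, j)))*(-41) = (-31 + (sqrt((-5)**2 + (-3)**2) + 6*0))*(-41) = (-31 + (sqrt(25 + 9) + 0))*(-41) = (-31 + (sqrt(34) + 0))*(-41) = (-31 + sqrt(34))*(-41) = 1271 - 41*sqrt(34)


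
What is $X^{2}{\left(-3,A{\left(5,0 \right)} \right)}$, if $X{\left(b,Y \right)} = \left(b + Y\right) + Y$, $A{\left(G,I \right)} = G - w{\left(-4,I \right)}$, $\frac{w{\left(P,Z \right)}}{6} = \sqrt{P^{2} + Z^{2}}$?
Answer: $1681$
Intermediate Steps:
$w{\left(P,Z \right)} = 6 \sqrt{P^{2} + Z^{2}}$
$A{\left(G,I \right)} = G - 6 \sqrt{16 + I^{2}}$ ($A{\left(G,I \right)} = G - 6 \sqrt{\left(-4\right)^{2} + I^{2}} = G - 6 \sqrt{16 + I^{2}}$)
$X{\left(b,Y \right)} = b + 2 Y$ ($X{\left(b,Y \right)} = \left(Y + b\right) + Y = b + 2 Y$)
$X^{2}{\left(-3,A{\left(5,0 \right)} \right)} = \left(-3 + 2 \left(5 - 6 \sqrt{16 + 0^{2}}\right)\right)^{2} = \left(-3 + 2 \left(5 - 6 \sqrt{16 + 0}\right)\right)^{2} = \left(-3 + 2 \left(5 - 6 \sqrt{16}\right)\right)^{2} = \left(-3 + 2 \left(5 - 24\right)\right)^{2} = \left(-3 + 2 \left(-19\right)\right)^{2} = \left(-3 - 38\right)^{2} = \left(-41\right)^{2} = 1681$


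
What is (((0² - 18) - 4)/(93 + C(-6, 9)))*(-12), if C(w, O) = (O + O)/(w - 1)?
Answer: 616/211 ≈ 2.9194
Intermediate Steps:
C(w, O) = 2*O/(-1 + w) (C(w, O) = (2*O)/(-1 + w) = 2*O/(-1 + w))
(((0² - 18) - 4)/(93 + C(-6, 9)))*(-12) = (((0² - 18) - 4)/(93 + 2*9/(-1 - 6)))*(-12) = (((0 - 18) - 4)/(93 + 2*9/(-7)))*(-12) = ((-18 - 4)/(93 + 2*9*(-⅐)))*(-12) = (-22/(93 - 18/7))*(-12) = (-22/(633/7))*(-12) = ((7/633)*(-22))*(-12) = -154/633*(-12) = 616/211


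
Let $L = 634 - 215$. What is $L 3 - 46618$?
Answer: $-45361$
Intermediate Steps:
$L = 419$
$L 3 - 46618 = 419 \cdot 3 - 46618 = 1257 - 46618 = -45361$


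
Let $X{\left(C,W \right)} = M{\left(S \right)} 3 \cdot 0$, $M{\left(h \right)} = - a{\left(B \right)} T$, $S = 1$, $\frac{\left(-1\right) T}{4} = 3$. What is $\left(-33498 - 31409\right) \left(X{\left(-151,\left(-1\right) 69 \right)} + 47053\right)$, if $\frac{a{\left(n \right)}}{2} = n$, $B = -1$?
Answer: $-3054069071$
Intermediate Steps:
$T = -12$ ($T = \left(-4\right) 3 = -12$)
$a{\left(n \right)} = 2 n$
$M{\left(h \right)} = -24$ ($M{\left(h \right)} = - 2 \left(-1\right) \left(-12\right) = \left(-1\right) \left(-2\right) \left(-12\right) = 2 \left(-12\right) = -24$)
$X{\left(C,W \right)} = 0$ ($X{\left(C,W \right)} = \left(-24\right) 3 \cdot 0 = \left(-72\right) 0 = 0$)
$\left(-33498 - 31409\right) \left(X{\left(-151,\left(-1\right) 69 \right)} + 47053\right) = \left(-33498 - 31409\right) \left(0 + 47053\right) = \left(-64907\right) 47053 = -3054069071$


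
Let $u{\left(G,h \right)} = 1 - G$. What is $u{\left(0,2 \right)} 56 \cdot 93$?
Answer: $5208$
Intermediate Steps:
$u{\left(0,2 \right)} 56 \cdot 93 = \left(1 - 0\right) 56 \cdot 93 = \left(1 + 0\right) 56 \cdot 93 = 1 \cdot 56 \cdot 93 = 56 \cdot 93 = 5208$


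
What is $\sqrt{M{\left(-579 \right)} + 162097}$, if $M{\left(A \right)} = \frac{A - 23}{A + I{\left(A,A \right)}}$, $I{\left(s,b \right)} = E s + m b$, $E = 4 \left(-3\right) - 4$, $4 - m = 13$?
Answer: $\frac{\sqrt{217366183415}}{1158} \approx 402.61$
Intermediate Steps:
$m = -9$ ($m = 4 - 13 = -9$)
$E = -16$ ($E = -12 - 4 = -16$)
$I{\left(s,b \right)} = - 16 s - 9 b$
$M{\left(A \right)} = - \frac{-23 + A}{24 A}$ ($M{\left(A \right)} = \frac{A - 23}{A - 25 A} = \frac{-23 + A}{A - 25 A} = \frac{-23 + A}{\left(-24\right) A} = \left(-23 + A\right) \left(- \frac{1}{24 A}\right) = - \frac{-23 + A}{24 A}$)
$\sqrt{M{\left(-579 \right)} + 162097} = \sqrt{\frac{23 - -579}{24 \left(-579\right)} + 162097} = \sqrt{\frac{1}{24} \left(- \frac{1}{579}\right) \left(23 + 579\right) + 162097} = \sqrt{\frac{1}{24} \left(- \frac{1}{579}\right) 602 + 162097} = \sqrt{- \frac{301}{6948} + 162097} = \sqrt{\frac{1126249655}{6948}} = \frac{\sqrt{217366183415}}{1158}$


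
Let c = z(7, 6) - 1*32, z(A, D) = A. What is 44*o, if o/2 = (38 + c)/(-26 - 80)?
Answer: -572/53 ≈ -10.792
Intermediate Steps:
c = -25 (c = 7 - 1*32 = 7 - 32 = -25)
o = -13/53 (o = 2*((38 - 25)/(-26 - 80)) = 2*(13/(-106)) = 2*(13*(-1/106)) = 2*(-13/106) = -13/53 ≈ -0.24528)
44*o = 44*(-13/53) = -572/53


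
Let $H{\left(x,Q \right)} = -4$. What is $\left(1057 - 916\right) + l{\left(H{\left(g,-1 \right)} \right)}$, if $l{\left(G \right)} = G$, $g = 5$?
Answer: $137$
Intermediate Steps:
$\left(1057 - 916\right) + l{\left(H{\left(g,-1 \right)} \right)} = \left(1057 - 916\right) - 4 = 141 - 4 = 137$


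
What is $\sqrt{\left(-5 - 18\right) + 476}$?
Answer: $\sqrt{453} \approx 21.284$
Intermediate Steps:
$\sqrt{\left(-5 - 18\right) + 476} = \sqrt{-23 + 476} = \sqrt{453}$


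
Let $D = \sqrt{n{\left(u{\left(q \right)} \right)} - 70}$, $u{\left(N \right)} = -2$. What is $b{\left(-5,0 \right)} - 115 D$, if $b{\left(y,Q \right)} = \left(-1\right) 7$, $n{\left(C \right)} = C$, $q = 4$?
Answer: $-7 - 690 i \sqrt{2} \approx -7.0 - 975.81 i$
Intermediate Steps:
$b{\left(y,Q \right)} = -7$
$D = 6 i \sqrt{2}$ ($D = \sqrt{-2 - 70} = \sqrt{-72} = 6 i \sqrt{2} \approx 8.4853 i$)
$b{\left(-5,0 \right)} - 115 D = -7 - 115 \cdot 6 i \sqrt{2} = -7 - 690 i \sqrt{2}$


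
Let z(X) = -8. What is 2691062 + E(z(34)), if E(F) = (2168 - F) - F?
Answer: 2693246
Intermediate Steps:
E(F) = 2168 - 2*F
2691062 + E(z(34)) = 2691062 + (2168 - 2*(-8)) = 2691062 + (2168 + 16) = 2691062 + 2184 = 2693246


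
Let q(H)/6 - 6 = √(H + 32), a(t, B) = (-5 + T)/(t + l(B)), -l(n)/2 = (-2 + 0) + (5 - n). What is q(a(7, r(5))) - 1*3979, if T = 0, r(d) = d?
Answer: -3943 + 6*√3817/11 ≈ -3909.3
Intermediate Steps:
l(n) = -6 + 2*n (l(n) = -2*((-2 + 0) + (5 - n)) = -2*(-2 + (5 - n)) = -2*(3 - n) = -6 + 2*n)
a(t, B) = -5/(-6 + t + 2*B) (a(t, B) = (-5 + 0)/(t + (-6 + 2*B)) = -5/(-6 + t + 2*B))
q(H) = 36 + 6*√(32 + H) (q(H) = 36 + 6*√(H + 32) = 36 + 6*√(32 + H))
q(a(7, r(5))) - 1*3979 = (36 + 6*√(32 - 5/(-6 + 7 + 2*5))) - 1*3979 = (36 + 6*√(32 - 5/(-6 + 7 + 10))) - 3979 = (36 + 6*√(32 - 5/11)) - 3979 = (36 + 6*√(347/11)) - 3979 = (36 + 6*(√3817/11)) - 3979 = (36 + 6*√3817/11) - 3979 = -3943 + 6*√3817/11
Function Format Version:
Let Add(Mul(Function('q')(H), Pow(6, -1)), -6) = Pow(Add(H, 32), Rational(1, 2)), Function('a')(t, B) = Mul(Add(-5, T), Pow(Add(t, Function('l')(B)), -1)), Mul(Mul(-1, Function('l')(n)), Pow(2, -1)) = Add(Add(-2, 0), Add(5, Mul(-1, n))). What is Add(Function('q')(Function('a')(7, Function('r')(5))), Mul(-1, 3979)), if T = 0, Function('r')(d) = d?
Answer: Add(-3943, Mul(Rational(6, 11), Pow(3817, Rational(1, 2)))) ≈ -3909.3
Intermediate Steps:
Function('l')(n) = Add(-6, Mul(2, n)) (Function('l')(n) = Mul(-2, Add(Add(-2, 0), Add(5, Mul(-1, n)))) = Mul(-2, Add(-2, Add(5, Mul(-1, n)))) = Mul(-2, Add(3, Mul(-1, n))) = Add(-6, Mul(2, n)))
Function('a')(t, B) = Mul(-5, Pow(Add(-6, t, Mul(2, B)), -1)) (Function('a')(t, B) = Mul(Add(-5, 0), Pow(Add(t, Add(-6, Mul(2, B))), -1)) = Mul(-5, Pow(Add(-6, t, Mul(2, B)), -1)))
Function('q')(H) = Add(36, Mul(6, Pow(Add(32, H), Rational(1, 2)))) (Function('q')(H) = Add(36, Mul(6, Pow(Add(H, 32), Rational(1, 2)))) = Add(36, Mul(6, Pow(Add(32, H), Rational(1, 2)))))
Add(Function('q')(Function('a')(7, Function('r')(5))), Mul(-1, 3979)) = Add(Add(36, Mul(6, Pow(Add(32, Mul(-5, Pow(Add(-6, 7, Mul(2, 5)), -1))), Rational(1, 2)))), Mul(-1, 3979)) = Add(Add(36, Mul(6, Pow(Add(32, Mul(-5, Pow(Add(-6, 7, 10), -1))), Rational(1, 2)))), -3979) = Add(Add(36, Mul(6, Pow(Add(32, Mul(-5, Pow(11, -1))), Rational(1, 2)))), -3979) = Add(Add(36, Mul(6, Pow(Add(32, Mul(-5, Rational(1, 11))), Rational(1, 2)))), -3979) = Add(Add(36, Mul(6, Pow(Add(32, Rational(-5, 11)), Rational(1, 2)))), -3979) = Add(Add(36, Mul(6, Pow(Rational(347, 11), Rational(1, 2)))), -3979) = Add(Add(36, Mul(6, Mul(Rational(1, 11), Pow(3817, Rational(1, 2))))), -3979) = Add(Add(36, Mul(Rational(6, 11), Pow(3817, Rational(1, 2)))), -3979) = Add(-3943, Mul(Rational(6, 11), Pow(3817, Rational(1, 2))))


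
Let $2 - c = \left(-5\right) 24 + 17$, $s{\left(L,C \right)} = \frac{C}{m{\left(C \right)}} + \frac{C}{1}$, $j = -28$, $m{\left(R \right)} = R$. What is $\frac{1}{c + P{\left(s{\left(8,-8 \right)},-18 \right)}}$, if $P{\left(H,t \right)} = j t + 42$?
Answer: $\frac{1}{651} \approx 0.0015361$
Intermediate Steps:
$s{\left(L,C \right)} = 1 + C$ ($s{\left(L,C \right)} = \frac{C}{C} + \frac{C}{1} = 1 + C 1 = 1 + C$)
$c = 105$ ($c = 2 - \left(\left(-5\right) 24 + 17\right) = 2 - \left(-120 + 17\right) = 2 - -103 = 2 + 103 = 105$)
$P{\left(H,t \right)} = 42 - 28 t$ ($P{\left(H,t \right)} = - 28 t + 42 = 42 - 28 t$)
$\frac{1}{c + P{\left(s{\left(8,-8 \right)},-18 \right)}} = \frac{1}{105 + \left(42 - -504\right)} = \frac{1}{105 + \left(42 + 504\right)} = \frac{1}{105 + 546} = \frac{1}{651}$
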